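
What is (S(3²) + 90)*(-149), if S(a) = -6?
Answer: -12516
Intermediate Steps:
(S(3²) + 90)*(-149) = (-6 + 90)*(-149) = 84*(-149) = -12516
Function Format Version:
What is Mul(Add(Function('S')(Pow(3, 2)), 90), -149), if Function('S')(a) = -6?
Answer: -12516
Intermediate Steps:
Mul(Add(Function('S')(Pow(3, 2)), 90), -149) = Mul(Add(-6, 90), -149) = Mul(84, -149) = -12516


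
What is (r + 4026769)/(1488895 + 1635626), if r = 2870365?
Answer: 6897134/3124521 ≈ 2.2074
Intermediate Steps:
(r + 4026769)/(1488895 + 1635626) = (2870365 + 4026769)/(1488895 + 1635626) = 6897134/3124521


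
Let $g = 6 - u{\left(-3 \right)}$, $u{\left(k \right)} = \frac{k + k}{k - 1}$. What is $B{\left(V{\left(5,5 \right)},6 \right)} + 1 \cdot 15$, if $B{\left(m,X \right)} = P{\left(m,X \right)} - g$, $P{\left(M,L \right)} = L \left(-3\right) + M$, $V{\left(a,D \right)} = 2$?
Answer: $- \frac{11}{2} \approx -5.5$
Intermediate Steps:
$u{\left(k \right)} = \frac{2 k}{-1 + k}$
$P{\left(M,L \right)} = M - 3 L$ ($P{\left(M,L \right)} = - 3 L + M = M - 3 L$)
$g = \frac{9}{2}$ ($g = 6 - 2 \left(-3\right) \frac{1}{-1 - 3} = 6 - 2 \left(-3\right) \frac{1}{-4} = 6 - 2 \left(-3\right) \left(- \frac{1}{4}\right) = 6 - \frac{3}{2} = \frac{9}{2} \approx 4.5$)
$B{\left(m,X \right)} = - \frac{9}{2} + m - 3 X$ ($B{\left(m,X \right)} = \left(m - 3 X\right) - \frac{9}{2} = - \frac{9}{2} + m - 3 X$)
$B{\left(V{\left(5,5 \right)},6 \right)} + 1 \cdot 15 = \left(- \frac{9}{2} + 2 - 18\right) + 1 \cdot 15 = \left(- \frac{9}{2} + 2 - 18\right) + 15 = - \frac{41}{2} + 15 = - \frac{11}{2}$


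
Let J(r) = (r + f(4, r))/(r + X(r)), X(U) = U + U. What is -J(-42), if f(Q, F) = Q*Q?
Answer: -13/63 ≈ -0.20635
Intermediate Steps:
f(Q, F) = Q²
X(U) = 2*U
J(r) = (16 + r)/(3*r) (J(r) = (r + 4²)/(r + 2*r) = (r + 16)/((3*r)) = (16 + r)*(1/(3*r)) = (16 + r)/(3*r))
-J(-42) = -(16 - 42)/(3*(-42)) = -(-1)*(-26)/(3*42) = -1*13/63 = -13/63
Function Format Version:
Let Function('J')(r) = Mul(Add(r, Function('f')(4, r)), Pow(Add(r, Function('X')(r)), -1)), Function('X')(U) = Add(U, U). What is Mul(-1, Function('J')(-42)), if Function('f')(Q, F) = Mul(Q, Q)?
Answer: Rational(-13, 63) ≈ -0.20635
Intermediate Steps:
Function('f')(Q, F) = Pow(Q, 2)
Function('X')(U) = Mul(2, U)
Function('J')(r) = Mul(Rational(1, 3), Pow(r, -1), Add(16, r)) (Function('J')(r) = Mul(Add(r, Pow(4, 2)), Pow(Add(r, Mul(2, r)), -1)) = Mul(Add(r, 16), Pow(Mul(3, r), -1)) = Mul(Add(16, r), Mul(Rational(1, 3), Pow(r, -1))) = Mul(Rational(1, 3), Pow(r, -1), Add(16, r)))
Mul(-1, Function('J')(-42)) = Mul(-1, Mul(Rational(1, 3), Pow(-42, -1), Add(16, -42))) = Mul(-1, Mul(Rational(1, 3), Rational(-1, 42), -26)) = Mul(-1, Rational(13, 63)) = Rational(-13, 63)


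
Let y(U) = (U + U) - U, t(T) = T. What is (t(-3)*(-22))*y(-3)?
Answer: -198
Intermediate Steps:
y(U) = U (y(U) = 2*U - U = U)
(t(-3)*(-22))*y(-3) = -3*(-22)*(-3) = 66*(-3) = -198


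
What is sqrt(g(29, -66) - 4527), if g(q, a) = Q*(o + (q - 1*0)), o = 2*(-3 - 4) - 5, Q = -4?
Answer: I*sqrt(4567) ≈ 67.58*I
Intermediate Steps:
o = -19 (o = 2*(-7) - 5 = -14 - 5 = -19)
g(q, a) = 76 - 4*q (g(q, a) = -4*(-19 + (q - 1*0)) = -4*(-19 + (q + 0)) = -4*(-19 + q) = 76 - 4*q)
sqrt(g(29, -66) - 4527) = sqrt((76 - 4*29) - 4527) = sqrt((76 - 116) - 4527) = sqrt(-40 - 4527) = sqrt(-4567) = I*sqrt(4567)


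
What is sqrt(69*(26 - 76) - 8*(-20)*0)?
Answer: 5*I*sqrt(138) ≈ 58.737*I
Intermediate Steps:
sqrt(69*(26 - 76) - 8*(-20)*0) = sqrt(69*(-50) + 160*0) = sqrt(-3450 + 0) = sqrt(-3450) = 5*I*sqrt(138)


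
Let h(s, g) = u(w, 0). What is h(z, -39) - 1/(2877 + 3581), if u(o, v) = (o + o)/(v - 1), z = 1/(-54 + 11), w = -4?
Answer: 51663/6458 ≈ 7.9998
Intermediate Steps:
z = -1/43 (z = 1/(-43) = -1/43 ≈ -0.023256)
u(o, v) = 2*o/(-1 + v) (u(o, v) = (2*o)/(-1 + v) = 2*o/(-1 + v))
h(s, g) = 8 (h(s, g) = 2*(-4)/(-1 + 0) = 2*(-4)/(-1) = 2*(-4)*(-1) = 8)
h(z, -39) - 1/(2877 + 3581) = 8 - 1/(2877 + 3581) = 8 - 1/6458 = 51663/6458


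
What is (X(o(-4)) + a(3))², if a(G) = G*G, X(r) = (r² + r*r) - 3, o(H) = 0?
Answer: 36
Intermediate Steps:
X(r) = -3 + 2*r² (X(r) = (r² + r²) - 3 = 2*r² - 3 = -3 + 2*r²)
a(G) = G²
(X(o(-4)) + a(3))² = ((-3 + 2*0²) + 3²)² = ((-3 + 2*0) + 9)² = ((-3 + 0) + 9)² = (-3 + 9)² = 6² = 36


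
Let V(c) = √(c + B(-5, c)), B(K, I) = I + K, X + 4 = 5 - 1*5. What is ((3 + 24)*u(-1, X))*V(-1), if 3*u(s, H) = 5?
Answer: 45*I*√7 ≈ 119.06*I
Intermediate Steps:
X = -4 (X = -4 + (5 - 1*5) = -4 + (5 - 5) = -4 + 0 = -4)
u(s, H) = 5/3 (u(s, H) = (⅓)*5 = 5/3)
V(c) = √(-5 + 2*c) (V(c) = √(c + (c - 5)) = √(c + (-5 + c)) = √(-5 + 2*c))
((3 + 24)*u(-1, X))*V(-1) = ((3 + 24)*(5/3))*√(-5 + 2*(-1)) = (27*(5/3))*√(-5 - 2) = 45*√(-7) = 45*(I*√7) = 45*I*√7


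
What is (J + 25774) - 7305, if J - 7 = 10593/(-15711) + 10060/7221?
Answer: 698722568321/37816377 ≈ 18477.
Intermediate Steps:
J = 291901508/37816377 (J = 7 + (10593/(-15711) + 10060/7221) = 7 + (10593*(-1/15711) + 10060*(1/7221)) = 7 + (-3531/5237 + 10060/7221) = 7 + 27186869/37816377 = 291901508/37816377 ≈ 7.7189)
(J + 25774) - 7305 = (291901508/37816377 + 25774) - 7305 = 974971202306/37816377 - 7305 = 698722568321/37816377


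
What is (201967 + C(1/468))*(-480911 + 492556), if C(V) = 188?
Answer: 2354094975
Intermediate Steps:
(201967 + C(1/468))*(-480911 + 492556) = (201967 + 188)*(-480911 + 492556) = 202155*11645 = 2354094975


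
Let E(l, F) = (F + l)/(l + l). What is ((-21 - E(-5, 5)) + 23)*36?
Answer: 72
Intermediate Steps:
E(l, F) = (F + l)/(2*l) (E(l, F) = (F + l)/((2*l)) = (F + l)*(1/(2*l)) = (F + l)/(2*l))
((-21 - E(-5, 5)) + 23)*36 = ((-21 - (5 - 5)/(2*(-5))) + 23)*36 = ((-21 - (-1)*0/(2*5)) + 23)*36 = ((-21 - 1*0) + 23)*36 = ((-21 + 0) + 23)*36 = (-21 + 23)*36 = 2*36 = 72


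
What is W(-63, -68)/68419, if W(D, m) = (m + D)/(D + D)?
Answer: 131/8620794 ≈ 1.5196e-5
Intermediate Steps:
W(D, m) = (D + m)/(2*D) (W(D, m) = (D + m)/((2*D)) = (D + m)*(1/(2*D)) = (D + m)/(2*D))
W(-63, -68)/68419 = ((1/2)*(-63 - 68)/(-63))/68419 = ((1/2)*(-1/63)*(-131))*(1/68419) = (131/126)*(1/68419) = 131/8620794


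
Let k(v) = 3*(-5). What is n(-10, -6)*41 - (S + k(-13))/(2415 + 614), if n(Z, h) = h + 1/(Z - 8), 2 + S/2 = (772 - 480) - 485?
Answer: -13529311/54522 ≈ -248.14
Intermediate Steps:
k(v) = -15
S = -390 (S = -4 + 2*((772 - 480) - 485) = -4 + 2*(292 - 485) = -4 + 2*(-193) = -4 - 386 = -390)
n(Z, h) = h + 1/(-8 + Z)
n(-10, -6)*41 - (S + k(-13))/(2415 + 614) = ((1 - 8*(-6) - 10*(-6))/(-8 - 10))*41 - (-390 - 15)/(2415 + 614) = ((1 + 48 + 60)/(-18))*41 - (-405)/3029 = -1/18*109*41 - (-405)/3029 = -109/18*41 - 1*(-405/3029) = -4469/18 + 405/3029 = -13529311/54522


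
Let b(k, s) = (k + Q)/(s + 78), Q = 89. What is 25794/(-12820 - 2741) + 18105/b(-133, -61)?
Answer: -532286369/76076 ≈ -6996.8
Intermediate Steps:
b(k, s) = (89 + k)/(78 + s) (b(k, s) = (k + 89)/(s + 78) = (89 + k)/(78 + s))
25794/(-12820 - 2741) + 18105/b(-133, -61) = 25794/(-12820 - 2741) + 18105/(((89 - 133)/(78 - 61))) = 25794/(-15561) + 18105/((-44/17)) = 25794*(-1/15561) + 18105/(((1/17)*(-44))) = -2866/1729 + 18105/(-44/17) = -2866/1729 + 18105*(-17/44) = -2866/1729 - 307785/44 = -532286369/76076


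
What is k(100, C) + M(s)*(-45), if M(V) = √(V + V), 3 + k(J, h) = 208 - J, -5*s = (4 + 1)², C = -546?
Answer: 105 - 45*I*√10 ≈ 105.0 - 142.3*I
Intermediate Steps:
s = -5 (s = -(4 + 1)²/5 = -⅕*5² = -⅕*25 = -5)
k(J, h) = 205 - J (k(J, h) = -3 + (208 - J) = 205 - J)
M(V) = √2*√V (M(V) = √(2*V) = √2*√V)
k(100, C) + M(s)*(-45) = (205 - 1*100) + (√2*√(-5))*(-45) = (205 - 100) + (√2*(I*√5))*(-45) = 105 + (I*√10)*(-45) = 105 - 45*I*√10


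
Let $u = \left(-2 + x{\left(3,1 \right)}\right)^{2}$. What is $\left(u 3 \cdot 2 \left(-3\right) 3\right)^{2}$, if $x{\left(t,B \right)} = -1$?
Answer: $236196$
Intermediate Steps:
$u = 9$ ($u = \left(-2 - 1\right)^{2} = \left(-3\right)^{2} = 9$)
$\left(u 3 \cdot 2 \left(-3\right) 3\right)^{2} = \left(9 \cdot 3 \cdot 2 \left(-3\right) 3\right)^{2} = \left(9 \cdot 6 \left(-3\right) 3\right)^{2} = \left(9 \left(\left(-18\right) 3\right)\right)^{2} = \left(9 \left(-54\right)\right)^{2} = \left(-486\right)^{2} = 236196$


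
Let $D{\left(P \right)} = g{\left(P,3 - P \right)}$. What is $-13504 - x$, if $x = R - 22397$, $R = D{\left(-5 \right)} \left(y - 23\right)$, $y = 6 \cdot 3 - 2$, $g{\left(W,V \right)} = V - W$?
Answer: $8984$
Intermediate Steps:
$D{\left(P \right)} = 3 - 2 P$ ($D{\left(P \right)} = \left(3 - P\right) - P = 3 - 2 P$)
$y = 16$ ($y = 18 - 2 = 16$)
$R = -91$ ($R = \left(3 - -10\right) \left(16 - 23\right) = \left(3 + 10\right) \left(-7\right) = 13 \left(-7\right) = -91$)
$x = -22488$ ($x = -91 - 22397 = -22488$)
$-13504 - x = -13504 - -22488 = -13504 + 22488 = 8984$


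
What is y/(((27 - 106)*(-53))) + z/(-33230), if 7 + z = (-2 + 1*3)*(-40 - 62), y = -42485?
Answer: -1411320167/139134010 ≈ -10.144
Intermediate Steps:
z = -109 (z = -7 + (-2 + 1*3)*(-40 - 62) = -7 + (-2 + 3)*(-102) = -7 + 1*(-102) = -7 - 102 = -109)
y/(((27 - 106)*(-53))) + z/(-33230) = -42485*(-1/(53*(27 - 106))) - 109/(-33230) = -42485/((-79*(-53))) - 109*(-1/33230) = -42485/4187 + 109/33230 = -1411320167/139134010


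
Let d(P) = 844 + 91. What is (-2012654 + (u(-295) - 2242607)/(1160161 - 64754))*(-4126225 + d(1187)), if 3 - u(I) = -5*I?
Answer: 9094934144042159530/1095407 ≈ 8.3028e+12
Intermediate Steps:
u(I) = 3 + 5*I (u(I) = 3 - (-5)*I = 3 + 5*I)
d(P) = 935
(-2012654 + (u(-295) - 2242607)/(1160161 - 64754))*(-4126225 + d(1187)) = (-2012654 + ((3 + 5*(-295)) - 2242607)/(1160161 - 64754))*(-4126225 + 935) = (-2012654 + ((3 - 1475) - 2242607)/1095407)*(-4125290) = (-2012654 + (-1472 - 2242607)*(1/1095407))*(-4125290) = (-2012654 - 2244079*1/1095407)*(-4125290) = (-2012654 - 2244079/1095407)*(-4125290) = -2204677524257/1095407*(-4125290) = 9094934144042159530/1095407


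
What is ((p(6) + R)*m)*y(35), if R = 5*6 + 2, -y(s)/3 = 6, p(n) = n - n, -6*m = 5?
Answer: 480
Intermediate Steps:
m = -⅚ (m = -⅙*5 = -⅚ ≈ -0.83333)
p(n) = 0
y(s) = -18 (y(s) = -3*6 = -18)
R = 32 (R = 30 + 2 = 32)
((p(6) + R)*m)*y(35) = ((0 + 32)*(-⅚))*(-18) = (32*(-⅚))*(-18) = -80/3*(-18) = 480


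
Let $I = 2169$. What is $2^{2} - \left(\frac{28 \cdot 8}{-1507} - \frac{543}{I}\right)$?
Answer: $\frac{4792963}{1089561} \approx 4.399$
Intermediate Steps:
$2^{2} - \left(\frac{28 \cdot 8}{-1507} - \frac{543}{I}\right) = 2^{2} - \left(\frac{28 \cdot 8}{-1507} - \frac{543}{2169}\right) = 4 - \left(224 \left(- \frac{1}{1507}\right) - \frac{181}{723}\right) = 4 - \left(- \frac{224}{1507} - \frac{181}{723}\right) = 4 - - \frac{434719}{1089561} = 4 + \frac{434719}{1089561} = \frac{4792963}{1089561}$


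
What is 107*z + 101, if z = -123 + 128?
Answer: 636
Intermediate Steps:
z = 5
107*z + 101 = 107*5 + 101 = 535 + 101 = 636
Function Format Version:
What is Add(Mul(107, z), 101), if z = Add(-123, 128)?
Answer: 636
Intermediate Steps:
z = 5
Add(Mul(107, z), 101) = Add(Mul(107, 5), 101) = Add(535, 101) = 636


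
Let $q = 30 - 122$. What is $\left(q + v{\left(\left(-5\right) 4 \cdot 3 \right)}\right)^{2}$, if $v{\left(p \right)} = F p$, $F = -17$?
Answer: $861184$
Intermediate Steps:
$v{\left(p \right)} = - 17 p$
$q = -92$ ($q = 30 - 122 = -92$)
$\left(q + v{\left(\left(-5\right) 4 \cdot 3 \right)}\right)^{2} = \left(-92 - 17 \left(-5\right) 4 \cdot 3\right)^{2} = \left(-92 - 17 \left(\left(-20\right) 3\right)\right)^{2} = \left(-92 - -1020\right)^{2} = \left(-92 + 1020\right)^{2} = 928^{2} = 861184$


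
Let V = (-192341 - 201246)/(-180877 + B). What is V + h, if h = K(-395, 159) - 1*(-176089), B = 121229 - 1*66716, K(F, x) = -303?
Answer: 22213415691/126364 ≈ 1.7579e+5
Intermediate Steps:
B = 54513 (B = 121229 - 66716 = 54513)
V = 393587/126364 (V = (-192341 - 201246)/(-180877 + 54513) = -393587/(-126364) = -393587*(-1/126364) = 393587/126364 ≈ 3.1147)
h = 175786 (h = -303 - 1*(-176089) = -303 + 176089 = 175786)
V + h = 393587/126364 + 175786 = 22213415691/126364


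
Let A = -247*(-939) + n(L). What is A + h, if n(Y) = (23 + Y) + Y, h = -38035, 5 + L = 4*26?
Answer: 194119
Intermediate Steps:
L = 99 (L = -5 + 4*26 = -5 + 104 = 99)
n(Y) = 23 + 2*Y
A = 232154 (A = -247*(-939) + (23 + 2*99) = 231933 + (23 + 198) = 231933 + 221 = 232154)
A + h = 232154 - 38035 = 194119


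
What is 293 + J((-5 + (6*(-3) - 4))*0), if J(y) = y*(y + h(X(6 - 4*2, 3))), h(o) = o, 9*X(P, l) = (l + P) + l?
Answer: 293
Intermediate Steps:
X(P, l) = P/9 + 2*l/9 (X(P, l) = ((l + P) + l)/9 = ((P + l) + l)/9 = (P + 2*l)/9 = P/9 + 2*l/9)
J(y) = y*(4/9 + y) (J(y) = y*(y + ((6 - 4*2)/9 + (2/9)*3)) = y*(y + ((6 - 8)/9 + ⅔)) = y*(y + ((⅑)*(-2) + ⅔)) = y*(y + (-2/9 + ⅔)) = y*(y + 4/9) = y*(4/9 + y))
293 + J((-5 + (6*(-3) - 4))*0) = 293 + ((-5 + (6*(-3) - 4))*0)*(4 + 9*((-5 + (6*(-3) - 4))*0))/9 = 293 + ((-5 + (-18 - 4))*0)*(4 + 9*((-5 + (-18 - 4))*0))/9 = 293 + ((-5 - 22)*0)*(4 + 9*((-5 - 22)*0))/9 = 293 + (-27*0)*(4 + 9*(-27*0))/9 = 293 + (⅑)*0*(4 + 9*0) = 293 + (⅑)*0*(4 + 0) = 293 + (⅑)*0*4 = 293 + 0 = 293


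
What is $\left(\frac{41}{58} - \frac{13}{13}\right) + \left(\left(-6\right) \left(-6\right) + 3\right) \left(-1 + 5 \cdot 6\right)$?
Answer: $\frac{65581}{58} \approx 1130.7$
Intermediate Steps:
$\left(\frac{41}{58} - \frac{13}{13}\right) + \left(\left(-6\right) \left(-6\right) + 3\right) \left(-1 + 5 \cdot 6\right) = \left(41 \cdot \frac{1}{58} - 1\right) + \left(36 + 3\right) \left(-1 + 30\right) = \left(\frac{41}{58} - 1\right) + 39 \cdot 29 = - \frac{17}{58} + 1131 = \frac{65581}{58}$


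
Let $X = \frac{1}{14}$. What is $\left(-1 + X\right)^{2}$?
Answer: $\frac{169}{196} \approx 0.86224$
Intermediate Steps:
$X = \frac{1}{14} \approx 0.071429$
$\left(-1 + X\right)^{2} = \left(-1 + \frac{1}{14}\right)^{2} = \left(- \frac{13}{14}\right)^{2} = \frac{169}{196}$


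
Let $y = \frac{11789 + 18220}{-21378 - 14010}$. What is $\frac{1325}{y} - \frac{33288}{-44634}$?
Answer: $- \frac{116213841656}{74412317} \approx -1561.8$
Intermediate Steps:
$y = - \frac{10003}{11796}$ ($y = \frac{30009}{-35388} = 30009 \left(- \frac{1}{35388}\right) = - \frac{10003}{11796} \approx -0.848$)
$\frac{1325}{y} - \frac{33288}{-44634} = \frac{1325}{- \frac{10003}{11796}} - \frac{33288}{-44634} = 1325 \left(- \frac{11796}{10003}\right) - - \frac{5548}{7439} = - \frac{15629700}{10003} + \frac{5548}{7439} = - \frac{116213841656}{74412317}$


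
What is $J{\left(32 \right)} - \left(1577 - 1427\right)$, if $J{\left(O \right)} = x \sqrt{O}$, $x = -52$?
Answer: $-150 - 208 \sqrt{2} \approx -444.16$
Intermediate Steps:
$J{\left(O \right)} = - 52 \sqrt{O}$
$J{\left(32 \right)} - \left(1577 - 1427\right) = - 52 \sqrt{32} - \left(1577 - 1427\right) = - 52 \cdot 4 \sqrt{2} - 150 = - 208 \sqrt{2} - 150 = -150 - 208 \sqrt{2}$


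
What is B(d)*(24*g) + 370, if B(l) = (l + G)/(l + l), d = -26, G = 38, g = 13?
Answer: 298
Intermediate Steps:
B(l) = (38 + l)/(2*l) (B(l) = (l + 38)/(l + l) = (38 + l)/((2*l)) = (38 + l)*(1/(2*l)) = (38 + l)/(2*l))
B(d)*(24*g) + 370 = ((1/2)*(38 - 26)/(-26))*(24*13) + 370 = ((1/2)*(-1/26)*12)*312 + 370 = -3/13*312 + 370 = -72 + 370 = 298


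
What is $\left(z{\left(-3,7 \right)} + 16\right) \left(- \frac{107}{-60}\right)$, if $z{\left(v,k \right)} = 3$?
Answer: $\frac{2033}{60} \approx 33.883$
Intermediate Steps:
$\left(z{\left(-3,7 \right)} + 16\right) \left(- \frac{107}{-60}\right) = \left(3 + 16\right) \left(- \frac{107}{-60}\right) = 19 \left(\left(-107\right) \left(- \frac{1}{60}\right)\right) = 19 \cdot \frac{107}{60} = \frac{2033}{60}$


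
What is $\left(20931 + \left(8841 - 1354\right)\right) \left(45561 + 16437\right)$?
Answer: $1761859164$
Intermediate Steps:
$\left(20931 + \left(8841 - 1354\right)\right) \left(45561 + 16437\right) = \left(20931 + \left(8841 - 1354\right)\right) 61998 = \left(20931 + 7487\right) 61998 = 28418 \cdot 61998 = 1761859164$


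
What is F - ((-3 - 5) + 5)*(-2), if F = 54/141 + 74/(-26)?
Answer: -5171/611 ≈ -8.4632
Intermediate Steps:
F = -1505/611 (F = 54*(1/141) + 74*(-1/26) = 18/47 - 37/13 = -1505/611 ≈ -2.4632)
F - ((-3 - 5) + 5)*(-2) = -1505/611 - ((-3 - 5) + 5)*(-2) = -1505/611 - (-8 + 5)*(-2) = -1505/611 - (-3)*(-2) = -1505/611 - 1*6 = -1505/611 - 6 = -5171/611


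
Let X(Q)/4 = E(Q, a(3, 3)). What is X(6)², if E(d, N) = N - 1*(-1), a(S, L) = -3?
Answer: 64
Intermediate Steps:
E(d, N) = 1 + N (E(d, N) = N + 1 = 1 + N)
X(Q) = -8 (X(Q) = 4*(1 - 3) = 4*(-2) = -8)
X(6)² = (-8)² = 64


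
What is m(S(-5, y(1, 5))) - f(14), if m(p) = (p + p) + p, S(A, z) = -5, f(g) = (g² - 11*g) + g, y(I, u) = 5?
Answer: -71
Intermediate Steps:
f(g) = g² - 10*g
m(p) = 3*p (m(p) = 2*p + p = 3*p)
m(S(-5, y(1, 5))) - f(14) = 3*(-5) - 14*(-10 + 14) = -15 - 14*4 = -15 - 1*56 = -15 - 56 = -71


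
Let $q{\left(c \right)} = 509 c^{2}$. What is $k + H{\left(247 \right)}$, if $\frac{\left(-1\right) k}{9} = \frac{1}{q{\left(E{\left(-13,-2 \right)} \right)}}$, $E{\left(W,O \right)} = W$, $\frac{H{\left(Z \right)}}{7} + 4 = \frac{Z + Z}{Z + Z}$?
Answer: $- \frac{1806450}{86021} \approx -21.0$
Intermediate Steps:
$H{\left(Z \right)} = -21$ ($H{\left(Z \right)} = -28 + 7 \frac{Z + Z}{Z + Z} = -28 + 7 \frac{2 Z}{2 Z} = -28 + 7 \cdot 2 Z \frac{1}{2 Z} = -28 + 7 \cdot 1 = -28 + 7 = -21$)
$k = - \frac{9}{86021}$ ($k = - \frac{9}{509 \left(-13\right)^{2}} = - \frac{9}{509 \cdot 169} = - \frac{9}{86021} \approx -0.00010463$)
$k + H{\left(247 \right)} = - \frac{9}{86021} - 21 = - \frac{1806450}{86021}$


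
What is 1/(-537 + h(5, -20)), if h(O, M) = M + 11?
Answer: -1/546 ≈ -0.0018315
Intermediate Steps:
h(O, M) = 11 + M
1/(-537 + h(5, -20)) = 1/(-537 + (11 - 20)) = 1/(-537 - 9) = 1/(-546) = -1/546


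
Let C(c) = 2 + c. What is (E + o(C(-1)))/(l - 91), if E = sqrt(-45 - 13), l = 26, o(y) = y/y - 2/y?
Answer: 1/65 - I*sqrt(58)/65 ≈ 0.015385 - 0.11717*I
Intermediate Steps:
o(y) = 1 - 2/y
E = I*sqrt(58) (E = sqrt(-58) = I*sqrt(58) ≈ 7.6158*I)
(E + o(C(-1)))/(l - 91) = (I*sqrt(58) + (-2 + (2 - 1))/(2 - 1))/(26 - 91) = (I*sqrt(58) + (-2 + 1)/1)/(-65) = -(I*sqrt(58) + 1*(-1))/65 = -(I*sqrt(58) - 1)/65 = -(-1 + I*sqrt(58))/65 = 1/65 - I*sqrt(58)/65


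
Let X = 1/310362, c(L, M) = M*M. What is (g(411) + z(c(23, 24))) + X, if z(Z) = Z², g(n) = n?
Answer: 103098221695/310362 ≈ 3.3219e+5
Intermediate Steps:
c(L, M) = M²
X = 1/310362 ≈ 3.2220e-6
(g(411) + z(c(23, 24))) + X = (411 + (24²)²) + 1/310362 = (411 + 576²) + 1/310362 = (411 + 331776) + 1/310362 = 332187 + 1/310362 = 103098221695/310362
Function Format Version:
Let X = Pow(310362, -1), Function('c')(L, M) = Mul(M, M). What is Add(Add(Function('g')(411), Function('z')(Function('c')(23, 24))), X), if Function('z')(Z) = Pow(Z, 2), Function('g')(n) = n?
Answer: Rational(103098221695, 310362) ≈ 3.3219e+5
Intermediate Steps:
Function('c')(L, M) = Pow(M, 2)
X = Rational(1, 310362) ≈ 3.2220e-6
Add(Add(Function('g')(411), Function('z')(Function('c')(23, 24))), X) = Add(Add(411, Pow(Pow(24, 2), 2)), Rational(1, 310362)) = Add(Add(411, Pow(576, 2)), Rational(1, 310362)) = Add(Add(411, 331776), Rational(1, 310362)) = Add(332187, Rational(1, 310362)) = Rational(103098221695, 310362)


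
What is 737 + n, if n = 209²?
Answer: 44418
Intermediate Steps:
n = 43681
737 + n = 737 + 43681 = 44418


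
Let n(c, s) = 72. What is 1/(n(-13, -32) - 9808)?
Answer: -1/9736 ≈ -0.00010271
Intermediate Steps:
1/(n(-13, -32) - 9808) = 1/(72 - 9808) = 1/(-9736) = -1/9736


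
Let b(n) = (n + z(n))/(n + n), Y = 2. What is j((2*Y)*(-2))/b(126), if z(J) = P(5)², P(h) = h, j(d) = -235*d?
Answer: 473760/151 ≈ 3137.5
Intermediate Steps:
z(J) = 25 (z(J) = 5² = 25)
b(n) = (25 + n)/(2*n) (b(n) = (n + 25)/(n + n) = (25 + n)/((2*n)) = (25 + n)*(1/(2*n)) = (25 + n)/(2*n))
j((2*Y)*(-2))/b(126) = (-235*2*2*(-2))/(((½)*(25 + 126)/126)) = (-940*(-2))/(((½)*(1/126)*151)) = (-235*(-8))/(151/252) = 1880*(252/151) = 473760/151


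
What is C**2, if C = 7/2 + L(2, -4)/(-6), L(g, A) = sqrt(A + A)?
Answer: 433/36 - 7*I*sqrt(2)/3 ≈ 12.028 - 3.2998*I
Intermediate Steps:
L(g, A) = sqrt(2)*sqrt(A) (L(g, A) = sqrt(2*A) = sqrt(2)*sqrt(A))
C = 7/2 - I*sqrt(2)/3 (C = 7/2 + (sqrt(2)*sqrt(-4))/(-6) = 7*(1/2) + (sqrt(2)*(2*I))*(-1/6) = 7/2 + (2*I*sqrt(2))*(-1/6) = 7/2 - I*sqrt(2)/3 ≈ 3.5 - 0.4714*I)
C**2 = (7/2 - I*sqrt(2)/3)**2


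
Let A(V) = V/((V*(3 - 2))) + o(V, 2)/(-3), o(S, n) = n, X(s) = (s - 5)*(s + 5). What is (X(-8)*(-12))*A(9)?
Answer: -156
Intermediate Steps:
X(s) = (-5 + s)*(5 + s)
A(V) = 1/3 (A(V) = V/((V*(3 - 2))) + 2/(-3) = V/((V*1)) + 2*(-1/3) = V/V - 2/3 = 1 - 2/3 = 1/3)
(X(-8)*(-12))*A(9) = ((-25 + (-8)**2)*(-12))*(1/3) = ((-25 + 64)*(-12))*(1/3) = (39*(-12))*(1/3) = -468*1/3 = -156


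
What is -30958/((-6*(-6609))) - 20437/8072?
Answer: -530150887/160043544 ≈ -3.3125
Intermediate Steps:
-30958/((-6*(-6609))) - 20437/8072 = -30958/39654 - 20437*1/8072 = -30958*1/39654 - 20437/8072 = -15479/19827 - 20437/8072 = -530150887/160043544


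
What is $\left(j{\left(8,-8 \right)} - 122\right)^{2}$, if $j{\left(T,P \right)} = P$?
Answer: $16900$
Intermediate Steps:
$\left(j{\left(8,-8 \right)} - 122\right)^{2} = \left(-8 - 122\right)^{2} = \left(-130\right)^{2} = 16900$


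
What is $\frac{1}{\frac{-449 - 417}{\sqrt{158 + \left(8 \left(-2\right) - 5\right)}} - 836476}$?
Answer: $- \frac{28649303}{23964454188739} + \frac{433 \sqrt{137}}{47928908377478} \approx -1.1954 \cdot 10^{-6}$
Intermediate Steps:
$\frac{1}{\frac{-449 - 417}{\sqrt{158 + \left(8 \left(-2\right) - 5\right)}} - 836476} = \frac{1}{- \frac{866}{\sqrt{158 - 21}} - 836476} = \frac{1}{- \frac{866}{\sqrt{137}} - 836476} = \frac{1}{- 866 \frac{\sqrt{137}}{137} - 836476} = \frac{1}{- \frac{866 \sqrt{137}}{137} - 836476} = \frac{1}{-836476 - \frac{866 \sqrt{137}}{137}}$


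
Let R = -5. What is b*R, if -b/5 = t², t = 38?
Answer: 36100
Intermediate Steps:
b = -7220 (b = -5*38² = -5*1444 = -7220)
b*R = -7220*(-5) = 36100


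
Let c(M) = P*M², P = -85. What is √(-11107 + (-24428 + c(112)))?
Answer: 5*I*√44071 ≈ 1049.7*I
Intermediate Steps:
c(M) = -85*M²
√(-11107 + (-24428 + c(112))) = √(-11107 + (-24428 - 85*112²)) = √(-11107 + (-24428 - 85*12544)) = √(-11107 + (-24428 - 1066240)) = √(-11107 - 1090668) = √(-1101775) = 5*I*√44071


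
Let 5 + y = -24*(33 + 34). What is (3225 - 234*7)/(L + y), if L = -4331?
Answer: -1587/5944 ≈ -0.26699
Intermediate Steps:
y = -1613 (y = -5 - 24*(33 + 34) = -5 - 24*67 = -5 - 1608 = -1613)
(3225 - 234*7)/(L + y) = (3225 - 234*7)/(-4331 - 1613) = (3225 - 1638)/(-5944) = 1587*(-1/5944) = -1587/5944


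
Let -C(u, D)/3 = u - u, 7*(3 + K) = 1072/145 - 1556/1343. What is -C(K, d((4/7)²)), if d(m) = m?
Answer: 0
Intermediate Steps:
K = -2875359/1363145 (K = -3 + (1072/145 - 1556/1343)/7 = -3 + (⅐)*(1214076/194735) = -3 + 1214076/1363145 = -2875359/1363145 ≈ -2.1094)
C(u, D) = 0 (C(u, D) = -3*(u - u) = -3*0 = 0)
-C(K, d((4/7)²)) = -1*0 = 0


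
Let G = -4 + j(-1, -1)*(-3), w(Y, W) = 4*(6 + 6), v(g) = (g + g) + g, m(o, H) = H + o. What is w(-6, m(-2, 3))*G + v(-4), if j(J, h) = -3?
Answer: 228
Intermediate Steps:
v(g) = 3*g (v(g) = 2*g + g = 3*g)
w(Y, W) = 48 (w(Y, W) = 4*12 = 48)
G = 5 (G = -4 - 3*(-3) = -4 + 9 = 5)
w(-6, m(-2, 3))*G + v(-4) = 48*5 + 3*(-4) = 240 - 12 = 228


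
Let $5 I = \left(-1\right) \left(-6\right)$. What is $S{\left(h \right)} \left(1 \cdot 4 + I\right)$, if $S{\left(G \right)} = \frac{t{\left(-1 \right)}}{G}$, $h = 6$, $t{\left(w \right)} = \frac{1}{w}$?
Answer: $- \frac{13}{15} \approx -0.86667$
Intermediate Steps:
$I = \frac{6}{5}$ ($I = \frac{\left(-1\right) \left(-6\right)}{5} = \frac{1}{5} \cdot 6 = \frac{6}{5} \approx 1.2$)
$S{\left(G \right)} = - \frac{1}{G}$ ($S{\left(G \right)} = \frac{1}{\left(-1\right) G} = - \frac{1}{G}$)
$S{\left(h \right)} \left(1 \cdot 4 + I\right) = - \frac{1}{6} \left(1 \cdot 4 + \frac{6}{5}\right) = \left(-1\right) \frac{1}{6} \left(4 + \frac{6}{5}\right) = \left(- \frac{1}{6}\right) \frac{26}{5} = - \frac{13}{15}$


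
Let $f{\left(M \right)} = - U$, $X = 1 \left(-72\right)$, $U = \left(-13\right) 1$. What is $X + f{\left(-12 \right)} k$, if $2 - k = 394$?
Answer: $-5168$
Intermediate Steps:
$k = -392$ ($k = 2 - 394 = -392$)
$U = -13$
$X = -72$
$f{\left(M \right)} = 13$ ($f{\left(M \right)} = \left(-1\right) \left(-13\right) = 13$)
$X + f{\left(-12 \right)} k = -72 + 13 \left(-392\right) = -72 - 5096 = -5168$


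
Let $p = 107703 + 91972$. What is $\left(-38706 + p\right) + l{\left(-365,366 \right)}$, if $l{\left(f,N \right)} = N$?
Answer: $161335$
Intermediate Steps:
$p = 199675$
$\left(-38706 + p\right) + l{\left(-365,366 \right)} = \left(-38706 + 199675\right) + 366 = 160969 + 366 = 161335$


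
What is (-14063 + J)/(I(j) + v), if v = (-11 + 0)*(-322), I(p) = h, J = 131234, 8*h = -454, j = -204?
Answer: 52076/1549 ≈ 33.619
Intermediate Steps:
h = -227/4 (h = (⅛)*(-454) = -227/4 ≈ -56.750)
I(p) = -227/4
v = 3542 (v = -11*(-322) = 3542)
(-14063 + J)/(I(j) + v) = (-14063 + 131234)/(-227/4 + 3542) = 117171/(13941/4) = 117171*(4/13941) = 52076/1549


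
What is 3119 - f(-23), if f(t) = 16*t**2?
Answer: -5345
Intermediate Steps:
3119 - f(-23) = 3119 - 16*(-23)**2 = 3119 - 16*529 = 3119 - 1*8464 = 3119 - 8464 = -5345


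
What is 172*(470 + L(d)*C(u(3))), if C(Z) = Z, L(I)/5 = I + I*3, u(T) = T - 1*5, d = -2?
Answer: 94600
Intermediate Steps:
u(T) = -5 + T (u(T) = T - 5 = -5 + T)
L(I) = 20*I (L(I) = 5*(I + I*3) = 5*(I + 3*I) = 5*(4*I) = 20*I)
172*(470 + L(d)*C(u(3))) = 172*(470 + (20*(-2))*(-5 + 3)) = 172*(470 - 40*(-2)) = 172*(470 + 80) = 172*550 = 94600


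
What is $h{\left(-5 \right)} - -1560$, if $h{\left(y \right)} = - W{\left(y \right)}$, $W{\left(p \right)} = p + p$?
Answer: $1570$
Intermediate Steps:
$W{\left(p \right)} = 2 p$
$h{\left(y \right)} = - 2 y$
$h{\left(-5 \right)} - -1560 = \left(-2\right) \left(-5\right) - -1560 = 10 + 1560 = 1570$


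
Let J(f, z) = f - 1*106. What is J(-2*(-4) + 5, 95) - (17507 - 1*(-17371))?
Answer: -34971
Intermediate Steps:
J(f, z) = -106 + f (J(f, z) = f - 106 = -106 + f)
J(-2*(-4) + 5, 95) - (17507 - 1*(-17371)) = (-106 + (-2*(-4) + 5)) - (17507 - 1*(-17371)) = (-106 + (8 + 5)) - (17507 + 17371) = (-106 + 13) - 1*34878 = -93 - 34878 = -34971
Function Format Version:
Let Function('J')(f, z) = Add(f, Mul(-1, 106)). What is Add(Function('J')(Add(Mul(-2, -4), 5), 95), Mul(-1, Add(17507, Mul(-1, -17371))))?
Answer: -34971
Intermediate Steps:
Function('J')(f, z) = Add(-106, f) (Function('J')(f, z) = Add(f, -106) = Add(-106, f))
Add(Function('J')(Add(Mul(-2, -4), 5), 95), Mul(-1, Add(17507, Mul(-1, -17371)))) = Add(Add(-106, Add(Mul(-2, -4), 5)), Mul(-1, Add(17507, Mul(-1, -17371)))) = Add(Add(-106, Add(8, 5)), Mul(-1, Add(17507, 17371))) = Add(Add(-106, 13), Mul(-1, 34878)) = Add(-93, -34878) = -34971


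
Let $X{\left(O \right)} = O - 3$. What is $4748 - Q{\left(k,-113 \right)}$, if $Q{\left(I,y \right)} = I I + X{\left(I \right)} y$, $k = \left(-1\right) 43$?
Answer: $-2299$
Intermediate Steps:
$X{\left(O \right)} = -3 + O$
$k = -43$
$Q{\left(I,y \right)} = I^{2} + y \left(-3 + I\right)$ ($Q{\left(I,y \right)} = I I + \left(-3 + I\right) y = I^{2} + y \left(-3 + I\right)$)
$4748 - Q{\left(k,-113 \right)} = 4748 - \left(\left(-43\right)^{2} - 113 \left(-3 - 43\right)\right) = 4748 - \left(1849 - -5198\right) = 4748 - \left(1849 + 5198\right) = 4748 - 7047 = -2299$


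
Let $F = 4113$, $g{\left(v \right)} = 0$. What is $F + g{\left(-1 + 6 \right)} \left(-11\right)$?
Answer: $4113$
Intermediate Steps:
$F + g{\left(-1 + 6 \right)} \left(-11\right) = 4113 + 0 \left(-11\right) = 4113 + 0 = 4113$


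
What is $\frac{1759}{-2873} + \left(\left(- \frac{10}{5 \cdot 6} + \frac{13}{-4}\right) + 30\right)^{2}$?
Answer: $\frac{288451601}{413712} \approx 697.23$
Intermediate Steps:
$\frac{1759}{-2873} + \left(\left(- \frac{10}{5 \cdot 6} + \frac{13}{-4}\right) + 30\right)^{2} = 1759 \left(- \frac{1}{2873}\right) + \left(\left(- \frac{10}{30} + 13 \left(- \frac{1}{4}\right)\right) + 30\right)^{2} = - \frac{1759}{2873} + \left(\left(\left(-10\right) \frac{1}{30} - \frac{13}{4}\right) + 30\right)^{2} = - \frac{1759}{2873} + \left(\left(- \frac{1}{3} - \frac{13}{4}\right) + 30\right)^{2} = - \frac{1759}{2873} + \left(- \frac{43}{12} + 30\right)^{2} = - \frac{1759}{2873} + \left(\frac{317}{12}\right)^{2} = - \frac{1759}{2873} + \frac{100489}{144} = \frac{288451601}{413712}$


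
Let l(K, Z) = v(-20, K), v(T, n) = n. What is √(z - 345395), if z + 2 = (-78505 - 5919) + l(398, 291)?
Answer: I*√429423 ≈ 655.3*I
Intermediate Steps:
l(K, Z) = K
z = -84028 (z = -2 + ((-78505 - 5919) + 398) = -2 + (-84424 + 398) = -2 - 84026 = -84028)
√(z - 345395) = √(-84028 - 345395) = √(-429423) = I*√429423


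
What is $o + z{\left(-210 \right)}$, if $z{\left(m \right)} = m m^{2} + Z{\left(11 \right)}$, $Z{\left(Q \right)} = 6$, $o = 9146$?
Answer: $-9251848$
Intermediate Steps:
$z{\left(m \right)} = 6 + m^{3}$ ($z{\left(m \right)} = m m^{2} + 6 = m^{3} + 6 = 6 + m^{3}$)
$o + z{\left(-210 \right)} = 9146 + \left(6 + \left(-210\right)^{3}\right) = 9146 + \left(6 - 9261000\right) = 9146 - 9260994 = -9251848$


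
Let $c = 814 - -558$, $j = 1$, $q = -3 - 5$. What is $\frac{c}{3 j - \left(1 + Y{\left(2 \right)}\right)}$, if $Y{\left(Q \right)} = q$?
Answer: $\frac{686}{5} \approx 137.2$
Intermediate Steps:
$q = -8$ ($q = -3 - 5 = -8$)
$Y{\left(Q \right)} = -8$
$c = 1372$ ($c = 814 + 558 = 1372$)
$\frac{c}{3 j - \left(1 + Y{\left(2 \right)}\right)} = \frac{1372}{3 \cdot 1 - -7} = \frac{1372}{3 + \left(-1 + 8\right)} = \frac{1372}{3 + 7} = \frac{1372}{10} = 1372 \cdot \frac{1}{10} = \frac{686}{5}$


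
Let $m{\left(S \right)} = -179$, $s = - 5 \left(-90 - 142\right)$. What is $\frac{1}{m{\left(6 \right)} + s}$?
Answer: $\frac{1}{981} \approx 0.0010194$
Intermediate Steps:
$s = 1160$ ($s = \left(-5\right) \left(-232\right) = 1160$)
$\frac{1}{m{\left(6 \right)} + s} = \frac{1}{-179 + 1160} = \frac{1}{981}$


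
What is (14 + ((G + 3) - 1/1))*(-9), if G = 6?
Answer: -198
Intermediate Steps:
(14 + ((G + 3) - 1/1))*(-9) = (14 + ((6 + 3) - 1/1))*(-9) = (14 + (9 - 1*1))*(-9) = (14 + (9 - 1))*(-9) = (14 + 8)*(-9) = 22*(-9) = -198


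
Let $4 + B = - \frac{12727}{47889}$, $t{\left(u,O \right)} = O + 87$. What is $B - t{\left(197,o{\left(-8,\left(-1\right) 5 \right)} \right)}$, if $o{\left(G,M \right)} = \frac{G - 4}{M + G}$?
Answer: $- \frac{57392806}{622557} \approx -92.189$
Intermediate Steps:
$o{\left(G,M \right)} = \frac{-4 + G}{G + M}$
$t{\left(u,O \right)} = 87 + O$
$B = - \frac{204283}{47889}$ ($B = -4 - \frac{12727}{47889} = - \frac{204283}{47889} \approx -4.2658$)
$B - t{\left(197,o{\left(-8,\left(-1\right) 5 \right)} \right)} = - \frac{204283}{47889} - \left(87 + \frac{-4 - 8}{-8 - 5}\right) = - \frac{204283}{47889} - \left(87 + \frac{1}{-8 - 5} \left(-12\right)\right) = - \frac{204283}{47889} - \left(87 + \frac{1}{-13} \left(-12\right)\right) = - \frac{204283}{47889} - \left(87 - - \frac{12}{13}\right) = - \frac{204283}{47889} - \left(87 + \frac{12}{13}\right) = - \frac{204283}{47889} - \frac{1143}{13} = - \frac{57392806}{622557}$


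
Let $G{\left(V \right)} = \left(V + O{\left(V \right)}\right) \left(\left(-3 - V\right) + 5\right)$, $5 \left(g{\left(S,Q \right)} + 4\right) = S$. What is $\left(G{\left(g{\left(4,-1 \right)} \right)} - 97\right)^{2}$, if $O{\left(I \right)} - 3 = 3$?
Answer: $\frac{4247721}{625} \approx 6796.4$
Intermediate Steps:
$O{\left(I \right)} = 6$ ($O{\left(I \right)} = 3 + 3 = 6$)
$g{\left(S,Q \right)} = -4 + \frac{S}{5}$
$G{\left(V \right)} = \left(2 - V\right) \left(6 + V\right)$ ($G{\left(V \right)} = \left(V + 6\right) \left(\left(-3 - V\right) + 5\right) = \left(6 + V\right) \left(2 - V\right) = \left(2 - V\right) \left(6 + V\right)$)
$\left(G{\left(g{\left(4,-1 \right)} \right)} - 97\right)^{2} = \left(\left(12 - \left(-4 + \frac{1}{5} \cdot 4\right)^{2} - 4 \left(-4 + \frac{1}{5} \cdot 4\right)\right) - 97\right)^{2} = \left(\left(12 - \left(-4 + \frac{4}{5}\right)^{2} - 4 \left(-4 + \frac{4}{5}\right)\right) - 97\right)^{2} = \left(\left(12 - \left(- \frac{16}{5}\right)^{2} - - \frac{64}{5}\right) - 97\right)^{2} = \left(\left(12 - \frac{256}{25} + \frac{64}{5}\right) - 97\right)^{2} = \left(\frac{364}{25} - 97\right)^{2} = \left(- \frac{2061}{25}\right)^{2} = \frac{4247721}{625}$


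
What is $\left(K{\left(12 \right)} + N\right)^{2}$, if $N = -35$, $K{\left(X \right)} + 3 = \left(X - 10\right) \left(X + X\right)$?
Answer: $100$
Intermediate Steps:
$K{\left(X \right)} = -3 + 2 X \left(-10 + X\right)$ ($K{\left(X \right)} = -3 + \left(X - 10\right) \left(X + X\right) = -3 + \left(-10 + X\right) 2 X = -3 + 2 X \left(-10 + X\right)$)
$\left(K{\left(12 \right)} + N\right)^{2} = \left(\left(-3 - 240 + 2 \cdot 12^{2}\right) - 35\right)^{2} = \left(\left(-3 - 240 + 2 \cdot 144\right) - 35\right)^{2} = \left(\left(-3 - 240 + 288\right) - 35\right)^{2} = \left(45 - 35\right)^{2} = 10^{2} = 100$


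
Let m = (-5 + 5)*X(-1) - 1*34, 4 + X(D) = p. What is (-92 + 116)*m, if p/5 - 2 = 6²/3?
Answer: -816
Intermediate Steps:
p = 70 (p = 10 + 5*(6²/3) = 10 + 5*(36*(⅓)) = 10 + 5*12 = 10 + 60 = 70)
X(D) = 66 (X(D) = -4 + 70 = 66)
m = -34 (m = (-5 + 5)*66 - 1*34 = 0*66 - 34 = 0 - 34 = -34)
(-92 + 116)*m = (-92 + 116)*(-34) = 24*(-34) = -816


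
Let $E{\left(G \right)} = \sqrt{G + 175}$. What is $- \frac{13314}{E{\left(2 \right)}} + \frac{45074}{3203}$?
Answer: $\frac{45074}{3203} - \frac{4438 \sqrt{177}}{59} \approx -986.67$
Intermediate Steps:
$E{\left(G \right)} = \sqrt{175 + G}$
$- \frac{13314}{E{\left(2 \right)}} + \frac{45074}{3203} = - \frac{13314}{\sqrt{175 + 2}} + \frac{45074}{3203} = - \frac{13314}{\sqrt{177}} + 45074 \cdot \frac{1}{3203} = - 13314 \frac{\sqrt{177}}{177} + \frac{45074}{3203} = - \frac{4438 \sqrt{177}}{59} + \frac{45074}{3203} = \frac{45074}{3203} - \frac{4438 \sqrt{177}}{59}$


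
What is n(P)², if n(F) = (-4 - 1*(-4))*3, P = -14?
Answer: 0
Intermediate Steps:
n(F) = 0 (n(F) = (-4 + 4)*3 = 0*3 = 0)
n(P)² = 0² = 0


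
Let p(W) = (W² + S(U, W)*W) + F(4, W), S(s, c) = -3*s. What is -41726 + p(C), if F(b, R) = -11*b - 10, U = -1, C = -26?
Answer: -41182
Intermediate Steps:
F(b, R) = -10 - 11*b
p(W) = -54 + W² + 3*W (p(W) = (W² + (-3*(-1))*W) + (-10 - 11*4) = (W² + 3*W) + (-10 - 44) = (W² + 3*W) - 54 = -54 + W² + 3*W)
-41726 + p(C) = -41726 + (-54 + (-26)² + 3*(-26)) = -41726 + (-54 + 676 - 78) = -41726 + 544 = -41182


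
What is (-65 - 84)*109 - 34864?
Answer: -51105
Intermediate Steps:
(-65 - 84)*109 - 34864 = -149*109 - 34864 = -16241 - 34864 = -51105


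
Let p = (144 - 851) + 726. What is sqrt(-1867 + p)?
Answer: 2*I*sqrt(462) ≈ 42.988*I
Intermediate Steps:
p = 19 (p = -707 + 726 = 19)
sqrt(-1867 + p) = sqrt(-1867 + 19) = sqrt(-1848) = 2*I*sqrt(462)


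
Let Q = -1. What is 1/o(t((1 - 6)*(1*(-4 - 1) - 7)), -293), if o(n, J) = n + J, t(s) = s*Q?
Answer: -1/353 ≈ -0.0028329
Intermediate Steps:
t(s) = -s (t(s) = s*(-1) = -s)
o(n, J) = J + n
1/o(t((1 - 6)*(1*(-4 - 1) - 7)), -293) = 1/(-293 - (1 - 6)*(1*(-4 - 1) - 7)) = 1/(-293 - (-5)*(1*(-5) - 7)) = 1/(-293 - (-5)*(-5 - 7)) = 1/(-293 - (-5)*(-12)) = 1/(-293 - 1*60) = 1/(-293 - 60) = 1/(-353) = -1/353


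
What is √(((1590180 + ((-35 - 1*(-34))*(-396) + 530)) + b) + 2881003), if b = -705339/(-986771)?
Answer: 3*√483841031551769382/986771 ≈ 2114.7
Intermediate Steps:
b = 705339/986771 (b = -705339*(-1/986771) = 705339/986771 ≈ 0.71480)
√(((1590180 + ((-35 - 1*(-34))*(-396) + 530)) + b) + 2881003) = √(((1590180 + ((-35 - 1*(-34))*(-396) + 530)) + 705339/986771) + 2881003) = √(((1590180 + ((-35 + 34)*(-396) + 530)) + 705339/986771) + 2881003) = √(((1590180 + (-1*(-396) + 530)) + 705339/986771) + 2881003) = √(((1590180 + (396 + 530)) + 705339/986771) + 2881003) = √(((1590180 + 926) + 705339/986771) + 2881003) = √((1591106 + 705339/986771) + 2881003) = √(1570057964065/986771 + 2881003) = √(4412948175378/986771) = 3*√483841031551769382/986771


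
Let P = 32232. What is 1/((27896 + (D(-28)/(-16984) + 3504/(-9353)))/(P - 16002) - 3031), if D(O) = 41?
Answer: -859385814320/2603321317397259 ≈ -0.00033011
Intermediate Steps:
1/((27896 + (D(-28)/(-16984) + 3504/(-9353)))/(P - 16002) - 3031) = 1/((27896 + (41/(-16984) + 3504/(-9353)))/(32232 - 16002) - 3031) = 1/((27896 + (41*(-1/16984) + 3504*(-1/9353)))/16230 - 3031) = 1/((27896 + (-41/16984 - 3504/9353))*(1/16230) - 3031) = 1/((27896 - 59895409/158851352)*(1/16230) - 3031) = 1/((4431257419983/158851352)*(1/16230) - 3031) = 1/(1477085806661/859385814320 - 3031) = 1/(-2603321317397259/859385814320) = -859385814320/2603321317397259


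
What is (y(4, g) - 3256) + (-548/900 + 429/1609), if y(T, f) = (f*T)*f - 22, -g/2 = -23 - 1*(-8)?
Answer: 116448142/362025 ≈ 321.66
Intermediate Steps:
g = 30 (g = -2*(-23 - 1*(-8)) = -2*(-23 + 8) = -2*(-15) = 30)
y(T, f) = -22 + T*f² (y(T, f) = (T*f)*f - 22 = T*f² - 22 = -22 + T*f²)
(y(4, g) - 3256) + (-548/900 + 429/1609) = ((-22 + 4*30²) - 3256) + (-548/900 + 429/1609) = ((-22 + 4*900) - 3256) + (-548*1/900 + 429*(1/1609)) = ((-22 + 3600) - 3256) + (-137/225 + 429/1609) = (3578 - 3256) - 123908/362025 = 322 - 123908/362025 = 116448142/362025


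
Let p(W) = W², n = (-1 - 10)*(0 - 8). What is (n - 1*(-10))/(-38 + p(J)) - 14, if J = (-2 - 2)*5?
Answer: -2485/181 ≈ -13.729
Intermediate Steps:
n = 88 (n = -11*(-8) = 88)
J = -20 (J = -4*5 = -20)
(n - 1*(-10))/(-38 + p(J)) - 14 = (88 - 1*(-10))/(-38 + (-20)²) - 14 = (88 + 10)/(-38 + 400) - 14 = 98/362 - 14 = 98*(1/362) - 14 = 49/181 - 14 = -2485/181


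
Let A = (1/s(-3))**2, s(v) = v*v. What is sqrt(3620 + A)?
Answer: sqrt(293221)/9 ≈ 60.167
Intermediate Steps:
s(v) = v**2
A = 1/81 (A = (1/((-3)**2))**2 = (1/9)**2 = 1/81 ≈ 0.012346)
sqrt(3620 + A) = sqrt(3620 + 1/81) = sqrt(293221/81) = sqrt(293221)/9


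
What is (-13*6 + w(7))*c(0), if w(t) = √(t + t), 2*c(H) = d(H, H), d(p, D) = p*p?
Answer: 0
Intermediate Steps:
d(p, D) = p²
c(H) = H²/2
w(t) = √2*√t (w(t) = √(2*t) = √2*√t)
(-13*6 + w(7))*c(0) = (-13*6 + √2*√7)*((½)*0²) = (-78 + √14)*((½)*0) = (-78 + √14)*0 = 0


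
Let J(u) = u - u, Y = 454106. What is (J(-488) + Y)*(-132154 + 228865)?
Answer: 43917045366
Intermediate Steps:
J(u) = 0
(J(-488) + Y)*(-132154 + 228865) = (0 + 454106)*(-132154 + 228865) = 454106*96711 = 43917045366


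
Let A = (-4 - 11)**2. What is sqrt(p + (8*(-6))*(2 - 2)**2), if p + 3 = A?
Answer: sqrt(222) ≈ 14.900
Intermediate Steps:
A = 225 (A = (-15)**2 = 225)
p = 222 (p = -3 + 225 = 222)
sqrt(p + (8*(-6))*(2 - 2)**2) = sqrt(222 + (8*(-6))*(2 - 2)**2) = sqrt(222 - 48*0**2) = sqrt(222 - 48*0) = sqrt(222 + 0) = sqrt(222)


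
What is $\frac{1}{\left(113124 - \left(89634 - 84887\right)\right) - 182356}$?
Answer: $- \frac{1}{73979} \approx -1.3517 \cdot 10^{-5}$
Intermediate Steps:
$\frac{1}{\left(113124 - \left(89634 - 84887\right)\right) - 182356} = \frac{1}{\left(113124 - 4747\right) - 182356} = \frac{1}{108377 - 182356} = \frac{1}{-73979} = - \frac{1}{73979}$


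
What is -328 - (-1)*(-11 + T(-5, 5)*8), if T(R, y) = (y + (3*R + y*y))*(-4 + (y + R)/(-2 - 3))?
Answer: -819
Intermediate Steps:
T(R, y) = (-4 - R/5 - y/5)*(y + y² + 3*R) (T(R, y) = (y + (3*R + y²))*(-4 + (R + y)/(-5)) = (y + (y² + 3*R))*(-4 + (R + y)*(-⅕)) = (y + y² + 3*R)*(-4 + (-R/5 - y/5)) = (y + y² + 3*R)*(-4 - R/5 - y/5) = (-4 - R/5 - y/5)*(y + y² + 3*R))
-328 - (-1)*(-11 + T(-5, 5)*8) = -328 - (-1)*(-11 + (-12*(-5) - 4*5 - 21/5*5² - ⅗*(-5)² - ⅕*5³ - ⅘*(-5)*5 - ⅕*(-5)*5²)*8) = -328 - (-1)*(-11 + (60 - 20 - 21/5*25 - ⅗*25 - ⅕*125 + 20 - ⅕*(-5)*25)*8) = -328 - (-1)*(-11 + (60 - 20 - 105 - 15 - 25 + 20 + 25)*8) = -328 - (-1)*(-11 - 60*8) = -328 - (-1)*(-11 - 480) = -328 - (-1)*(-491) = -328 - 1*491 = -328 - 491 = -819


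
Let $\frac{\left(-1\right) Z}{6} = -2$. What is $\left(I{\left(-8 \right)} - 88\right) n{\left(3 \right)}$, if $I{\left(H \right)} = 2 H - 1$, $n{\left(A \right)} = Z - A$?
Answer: $-945$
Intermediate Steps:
$Z = 12$ ($Z = \left(-6\right) \left(-2\right) = 12$)
$n{\left(A \right)} = 12 - A$
$I{\left(H \right)} = -1 + 2 H$
$\left(I{\left(-8 \right)} - 88\right) n{\left(3 \right)} = \left(\left(-1 + 2 \left(-8\right)\right) - 88\right) \left(12 - 3\right) = \left(\left(-1 - 16\right) - 88\right) \left(12 - 3\right) = \left(-17 - 88\right) 9 = \left(-105\right) 9 = -945$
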